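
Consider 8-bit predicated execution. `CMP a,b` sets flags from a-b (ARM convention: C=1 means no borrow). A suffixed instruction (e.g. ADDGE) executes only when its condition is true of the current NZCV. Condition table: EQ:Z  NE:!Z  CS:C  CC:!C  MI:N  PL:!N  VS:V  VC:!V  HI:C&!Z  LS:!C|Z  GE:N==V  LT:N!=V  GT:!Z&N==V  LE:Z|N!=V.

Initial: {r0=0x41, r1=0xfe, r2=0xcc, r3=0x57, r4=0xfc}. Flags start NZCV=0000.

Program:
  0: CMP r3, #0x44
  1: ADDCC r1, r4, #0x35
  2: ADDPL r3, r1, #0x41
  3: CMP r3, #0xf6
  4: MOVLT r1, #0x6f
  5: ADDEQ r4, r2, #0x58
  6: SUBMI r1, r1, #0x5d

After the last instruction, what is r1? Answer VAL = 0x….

[0] flags=0010 → (cmp)
[1] flags=0010 CC?F → skip
[2] flags=0010 PL?T → r3=0x3f
[3] flags=0000 → (cmp)
[4] flags=0000 LT?F → skip
[5] flags=0000 EQ?F → skip
[6] flags=0000 MI?F → skip

VAL = 0xfe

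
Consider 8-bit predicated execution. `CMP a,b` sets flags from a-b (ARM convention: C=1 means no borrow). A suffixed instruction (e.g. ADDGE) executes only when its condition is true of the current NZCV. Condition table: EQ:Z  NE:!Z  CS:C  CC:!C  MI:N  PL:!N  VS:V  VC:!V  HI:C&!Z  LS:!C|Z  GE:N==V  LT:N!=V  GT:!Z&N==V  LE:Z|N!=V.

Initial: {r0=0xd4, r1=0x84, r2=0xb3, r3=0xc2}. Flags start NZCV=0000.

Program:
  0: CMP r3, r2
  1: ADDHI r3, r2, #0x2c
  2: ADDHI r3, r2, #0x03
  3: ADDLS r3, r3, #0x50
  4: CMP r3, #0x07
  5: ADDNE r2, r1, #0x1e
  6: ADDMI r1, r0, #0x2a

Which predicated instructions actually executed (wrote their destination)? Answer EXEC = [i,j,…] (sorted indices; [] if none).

0: ✓ CMP  NZCV=0010
1: ✓ ADDHI  r3←0xdf
2: ✓ ADDHI  r3←0xb6
3: · ADDLS
4: ✓ CMP  NZCV=1010
5: ✓ ADDNE  r2←0xa2
6: ✓ ADDMI  r1←0xfe

EXEC = [1,2,5,6]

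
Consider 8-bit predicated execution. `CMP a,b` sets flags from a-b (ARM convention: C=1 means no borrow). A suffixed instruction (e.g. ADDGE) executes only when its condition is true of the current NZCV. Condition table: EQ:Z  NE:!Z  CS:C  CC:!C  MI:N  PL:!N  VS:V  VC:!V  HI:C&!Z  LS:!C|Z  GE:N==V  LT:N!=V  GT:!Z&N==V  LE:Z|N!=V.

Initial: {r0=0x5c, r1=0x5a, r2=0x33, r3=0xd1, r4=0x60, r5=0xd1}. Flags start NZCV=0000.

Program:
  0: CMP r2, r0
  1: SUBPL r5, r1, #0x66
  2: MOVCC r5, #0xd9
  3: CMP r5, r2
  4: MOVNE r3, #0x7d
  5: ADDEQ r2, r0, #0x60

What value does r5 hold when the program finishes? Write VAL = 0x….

[0] flags=1000 → (cmp)
[1] flags=1000 PL?F → skip
[2] flags=1000 CC?T → r5=0xd9
[3] flags=1010 → (cmp)
[4] flags=1010 NE?T → r3=0x7d
[5] flags=1010 EQ?F → skip

VAL = 0xd9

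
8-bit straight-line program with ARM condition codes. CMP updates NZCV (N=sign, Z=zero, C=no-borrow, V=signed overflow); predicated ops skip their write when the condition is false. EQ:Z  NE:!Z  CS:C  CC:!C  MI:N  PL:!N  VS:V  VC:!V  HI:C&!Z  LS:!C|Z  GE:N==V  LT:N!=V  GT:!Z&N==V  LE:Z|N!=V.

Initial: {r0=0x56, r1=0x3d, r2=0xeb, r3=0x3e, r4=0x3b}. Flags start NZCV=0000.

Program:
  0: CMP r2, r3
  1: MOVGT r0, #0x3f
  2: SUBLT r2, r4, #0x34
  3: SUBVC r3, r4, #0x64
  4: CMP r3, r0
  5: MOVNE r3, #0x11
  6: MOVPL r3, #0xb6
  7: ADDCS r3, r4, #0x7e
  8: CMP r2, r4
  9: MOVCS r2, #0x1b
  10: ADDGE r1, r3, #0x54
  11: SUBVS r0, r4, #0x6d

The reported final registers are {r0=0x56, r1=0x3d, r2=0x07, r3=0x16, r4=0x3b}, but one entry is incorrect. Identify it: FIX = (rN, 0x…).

FIX = (r3, 0xb9)

0: ✓ CMP  NZCV=1010
1: · MOVGT
2: ✓ SUBLT  r2←0x07
3: ✓ SUBVC  r3←0xd7
4: ✓ CMP  NZCV=1010
5: ✓ MOVNE  r3←0x11
6: · MOVPL
7: ✓ ADDCS  r3←0xb9
8: ✓ CMP  NZCV=1000
9: · MOVCS
10: · ADDGE
11: · SUBVS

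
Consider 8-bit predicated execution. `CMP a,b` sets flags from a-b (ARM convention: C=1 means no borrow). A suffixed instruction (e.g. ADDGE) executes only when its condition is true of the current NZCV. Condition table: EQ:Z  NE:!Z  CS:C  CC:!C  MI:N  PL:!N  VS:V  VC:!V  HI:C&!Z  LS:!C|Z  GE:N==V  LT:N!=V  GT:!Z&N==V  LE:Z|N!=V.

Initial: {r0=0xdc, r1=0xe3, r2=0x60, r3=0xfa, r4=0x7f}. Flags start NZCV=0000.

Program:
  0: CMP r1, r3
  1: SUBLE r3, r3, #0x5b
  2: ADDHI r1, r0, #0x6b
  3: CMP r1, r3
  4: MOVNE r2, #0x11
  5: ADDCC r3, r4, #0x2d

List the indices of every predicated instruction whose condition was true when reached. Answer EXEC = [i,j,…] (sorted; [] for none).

0: ✓ CMP  NZCV=1000
1: ✓ SUBLE  r3←0x9f
2: · ADDHI
3: ✓ CMP  NZCV=0010
4: ✓ MOVNE  r2←0x11
5: · ADDCC

EXEC = [1,4]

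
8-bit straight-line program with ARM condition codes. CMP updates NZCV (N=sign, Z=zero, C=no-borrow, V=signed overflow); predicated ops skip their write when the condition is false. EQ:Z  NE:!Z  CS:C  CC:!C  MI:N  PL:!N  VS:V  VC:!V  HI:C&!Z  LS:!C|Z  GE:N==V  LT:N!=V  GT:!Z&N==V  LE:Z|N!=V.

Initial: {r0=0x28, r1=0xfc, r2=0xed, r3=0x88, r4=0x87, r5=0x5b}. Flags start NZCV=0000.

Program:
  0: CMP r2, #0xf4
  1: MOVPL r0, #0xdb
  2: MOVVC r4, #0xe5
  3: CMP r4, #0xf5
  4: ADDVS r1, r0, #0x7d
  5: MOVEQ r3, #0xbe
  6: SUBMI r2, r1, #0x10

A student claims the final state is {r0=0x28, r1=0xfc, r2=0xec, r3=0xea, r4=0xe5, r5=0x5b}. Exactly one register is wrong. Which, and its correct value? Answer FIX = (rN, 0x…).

[0] flags=1000 → (cmp)
[1] flags=1000 PL?F → skip
[2] flags=1000 VC?T → r4=0xe5
[3] flags=1000 → (cmp)
[4] flags=1000 VS?F → skip
[5] flags=1000 EQ?F → skip
[6] flags=1000 MI?T → r2=0xec

FIX = (r3, 0x88)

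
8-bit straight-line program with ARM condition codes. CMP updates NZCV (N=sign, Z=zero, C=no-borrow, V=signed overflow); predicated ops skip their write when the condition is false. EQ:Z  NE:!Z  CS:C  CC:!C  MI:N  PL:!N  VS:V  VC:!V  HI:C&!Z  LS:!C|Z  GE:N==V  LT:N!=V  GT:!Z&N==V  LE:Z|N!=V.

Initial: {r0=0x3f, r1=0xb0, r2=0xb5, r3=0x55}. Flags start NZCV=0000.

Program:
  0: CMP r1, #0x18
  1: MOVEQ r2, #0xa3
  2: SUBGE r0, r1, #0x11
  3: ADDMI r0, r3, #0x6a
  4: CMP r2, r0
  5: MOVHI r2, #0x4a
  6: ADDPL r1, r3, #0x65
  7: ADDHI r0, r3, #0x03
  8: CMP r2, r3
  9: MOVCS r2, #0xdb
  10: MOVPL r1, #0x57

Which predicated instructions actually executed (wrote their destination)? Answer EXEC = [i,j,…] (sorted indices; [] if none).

EXEC = [3,9,10]

0: ✓ CMP  NZCV=1010
1: · MOVEQ
2: · SUBGE
3: ✓ ADDMI  r0←0xbf
4: ✓ CMP  NZCV=1000
5: · MOVHI
6: · ADDPL
7: · ADDHI
8: ✓ CMP  NZCV=0011
9: ✓ MOVCS  r2←0xdb
10: ✓ MOVPL  r1←0x57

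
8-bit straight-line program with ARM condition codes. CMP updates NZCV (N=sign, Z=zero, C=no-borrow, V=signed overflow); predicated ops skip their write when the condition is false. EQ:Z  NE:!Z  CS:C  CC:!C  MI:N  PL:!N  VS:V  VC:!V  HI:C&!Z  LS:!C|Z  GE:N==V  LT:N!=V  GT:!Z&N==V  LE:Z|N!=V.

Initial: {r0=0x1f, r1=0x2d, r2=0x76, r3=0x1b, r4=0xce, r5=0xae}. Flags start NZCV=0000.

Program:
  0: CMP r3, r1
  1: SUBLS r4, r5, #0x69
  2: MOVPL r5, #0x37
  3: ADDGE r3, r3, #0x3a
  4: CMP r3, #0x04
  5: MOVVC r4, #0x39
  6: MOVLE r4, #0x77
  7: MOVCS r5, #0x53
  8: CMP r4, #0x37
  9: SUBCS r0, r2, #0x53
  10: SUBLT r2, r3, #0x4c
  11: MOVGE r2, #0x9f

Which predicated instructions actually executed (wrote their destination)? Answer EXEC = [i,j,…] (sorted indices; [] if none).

[0] flags=1000 → (cmp)
[1] flags=1000 LS?T → r4=0x45
[2] flags=1000 PL?F → skip
[3] flags=1000 GE?F → skip
[4] flags=0010 → (cmp)
[5] flags=0010 VC?T → r4=0x39
[6] flags=0010 LE?F → skip
[7] flags=0010 CS?T → r5=0x53
[8] flags=0010 → (cmp)
[9] flags=0010 CS?T → r0=0x23
[10] flags=0010 LT?F → skip
[11] flags=0010 GE?T → r2=0x9f

EXEC = [1,5,7,9,11]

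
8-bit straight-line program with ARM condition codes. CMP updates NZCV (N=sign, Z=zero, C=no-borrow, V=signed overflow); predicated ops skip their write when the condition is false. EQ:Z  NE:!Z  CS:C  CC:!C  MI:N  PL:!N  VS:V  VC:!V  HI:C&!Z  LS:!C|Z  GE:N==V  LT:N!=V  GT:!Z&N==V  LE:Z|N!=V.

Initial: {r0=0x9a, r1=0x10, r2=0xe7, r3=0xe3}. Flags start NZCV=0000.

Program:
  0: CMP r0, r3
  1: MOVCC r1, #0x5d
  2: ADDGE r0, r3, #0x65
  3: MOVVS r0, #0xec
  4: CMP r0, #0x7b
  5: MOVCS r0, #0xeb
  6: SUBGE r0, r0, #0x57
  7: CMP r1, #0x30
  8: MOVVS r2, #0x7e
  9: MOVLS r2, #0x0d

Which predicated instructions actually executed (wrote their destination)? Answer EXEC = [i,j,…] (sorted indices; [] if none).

[0] flags=1000 → (cmp)
[1] flags=1000 CC?T → r1=0x5d
[2] flags=1000 GE?F → skip
[3] flags=1000 VS?F → skip
[4] flags=0011 → (cmp)
[5] flags=0011 CS?T → r0=0xeb
[6] flags=0011 GE?F → skip
[7] flags=0010 → (cmp)
[8] flags=0010 VS?F → skip
[9] flags=0010 LS?F → skip

EXEC = [1,5]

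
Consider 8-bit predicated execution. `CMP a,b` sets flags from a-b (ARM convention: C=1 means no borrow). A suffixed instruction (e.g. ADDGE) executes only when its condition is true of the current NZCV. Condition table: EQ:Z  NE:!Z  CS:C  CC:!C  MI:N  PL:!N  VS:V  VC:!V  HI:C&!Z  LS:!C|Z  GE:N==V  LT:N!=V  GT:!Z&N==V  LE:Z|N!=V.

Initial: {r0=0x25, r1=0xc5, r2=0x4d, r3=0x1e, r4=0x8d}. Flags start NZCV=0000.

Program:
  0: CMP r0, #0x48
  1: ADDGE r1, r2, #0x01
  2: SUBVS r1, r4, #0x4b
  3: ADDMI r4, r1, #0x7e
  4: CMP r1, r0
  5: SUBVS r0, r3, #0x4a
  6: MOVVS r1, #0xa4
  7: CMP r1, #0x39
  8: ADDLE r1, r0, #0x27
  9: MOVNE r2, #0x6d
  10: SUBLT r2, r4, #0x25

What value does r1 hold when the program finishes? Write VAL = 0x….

0: ✓ CMP  NZCV=1000
1: · ADDGE
2: · SUBVS
3: ✓ ADDMI  r4←0x43
4: ✓ CMP  NZCV=1010
5: · SUBVS
6: · MOVVS
7: ✓ CMP  NZCV=1010
8: ✓ ADDLE  r1←0x4c
9: ✓ MOVNE  r2←0x6d
10: ✓ SUBLT  r2←0x1e

VAL = 0x4c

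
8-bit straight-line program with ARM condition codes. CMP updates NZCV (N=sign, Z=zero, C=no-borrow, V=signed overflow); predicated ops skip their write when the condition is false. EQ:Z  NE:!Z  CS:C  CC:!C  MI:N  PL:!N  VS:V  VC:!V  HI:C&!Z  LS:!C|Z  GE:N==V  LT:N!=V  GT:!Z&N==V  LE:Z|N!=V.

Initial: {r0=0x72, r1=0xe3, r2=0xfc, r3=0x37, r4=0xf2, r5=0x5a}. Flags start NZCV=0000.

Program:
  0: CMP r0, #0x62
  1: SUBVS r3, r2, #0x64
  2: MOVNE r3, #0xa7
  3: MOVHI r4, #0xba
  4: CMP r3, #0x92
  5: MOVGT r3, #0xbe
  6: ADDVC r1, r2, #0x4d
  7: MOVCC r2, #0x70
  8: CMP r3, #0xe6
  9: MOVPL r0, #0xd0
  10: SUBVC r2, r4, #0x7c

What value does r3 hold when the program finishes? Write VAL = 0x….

[0] flags=0010 → (cmp)
[1] flags=0010 VS?F → skip
[2] flags=0010 NE?T → r3=0xa7
[3] flags=0010 HI?T → r4=0xba
[4] flags=0010 → (cmp)
[5] flags=0010 GT?T → r3=0xbe
[6] flags=0010 VC?T → r1=0x49
[7] flags=0010 CC?F → skip
[8] flags=1000 → (cmp)
[9] flags=1000 PL?F → skip
[10] flags=1000 VC?T → r2=0x3e

VAL = 0xbe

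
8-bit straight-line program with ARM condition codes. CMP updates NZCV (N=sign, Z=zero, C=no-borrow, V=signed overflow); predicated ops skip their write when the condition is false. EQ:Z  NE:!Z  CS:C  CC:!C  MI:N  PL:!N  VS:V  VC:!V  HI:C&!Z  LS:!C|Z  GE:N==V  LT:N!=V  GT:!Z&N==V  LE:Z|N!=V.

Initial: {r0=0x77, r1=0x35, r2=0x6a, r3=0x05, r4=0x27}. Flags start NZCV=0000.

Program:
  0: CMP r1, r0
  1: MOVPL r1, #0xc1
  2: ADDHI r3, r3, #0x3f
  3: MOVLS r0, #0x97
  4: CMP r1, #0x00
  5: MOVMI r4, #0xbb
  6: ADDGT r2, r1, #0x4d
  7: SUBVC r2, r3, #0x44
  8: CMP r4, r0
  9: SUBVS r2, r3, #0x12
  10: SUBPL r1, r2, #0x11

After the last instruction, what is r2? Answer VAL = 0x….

[0] flags=1000 → (cmp)
[1] flags=1000 PL?F → skip
[2] flags=1000 HI?F → skip
[3] flags=1000 LS?T → r0=0x97
[4] flags=0010 → (cmp)
[5] flags=0010 MI?F → skip
[6] flags=0010 GT?T → r2=0x82
[7] flags=0010 VC?T → r2=0xc1
[8] flags=1001 → (cmp)
[9] flags=1001 VS?T → r2=0xf3
[10] flags=1001 PL?F → skip

VAL = 0xf3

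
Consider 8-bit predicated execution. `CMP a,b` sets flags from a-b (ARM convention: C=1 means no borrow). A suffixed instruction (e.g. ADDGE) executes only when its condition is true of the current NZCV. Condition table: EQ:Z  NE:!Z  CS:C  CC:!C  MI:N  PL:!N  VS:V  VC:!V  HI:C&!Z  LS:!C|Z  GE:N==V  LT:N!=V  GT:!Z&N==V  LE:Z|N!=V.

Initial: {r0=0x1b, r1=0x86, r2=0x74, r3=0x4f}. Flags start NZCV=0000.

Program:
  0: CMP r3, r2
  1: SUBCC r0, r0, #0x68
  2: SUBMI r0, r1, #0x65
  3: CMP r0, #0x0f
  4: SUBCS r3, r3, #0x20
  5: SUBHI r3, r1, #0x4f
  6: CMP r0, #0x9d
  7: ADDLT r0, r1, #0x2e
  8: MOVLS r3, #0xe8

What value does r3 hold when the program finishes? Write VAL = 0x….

0: ✓ CMP  NZCV=1000
1: ✓ SUBCC  r0←0xb3
2: ✓ SUBMI  r0←0x21
3: ✓ CMP  NZCV=0010
4: ✓ SUBCS  r3←0x2f
5: ✓ SUBHI  r3←0x37
6: ✓ CMP  NZCV=1001
7: · ADDLT
8: ✓ MOVLS  r3←0xe8

VAL = 0xe8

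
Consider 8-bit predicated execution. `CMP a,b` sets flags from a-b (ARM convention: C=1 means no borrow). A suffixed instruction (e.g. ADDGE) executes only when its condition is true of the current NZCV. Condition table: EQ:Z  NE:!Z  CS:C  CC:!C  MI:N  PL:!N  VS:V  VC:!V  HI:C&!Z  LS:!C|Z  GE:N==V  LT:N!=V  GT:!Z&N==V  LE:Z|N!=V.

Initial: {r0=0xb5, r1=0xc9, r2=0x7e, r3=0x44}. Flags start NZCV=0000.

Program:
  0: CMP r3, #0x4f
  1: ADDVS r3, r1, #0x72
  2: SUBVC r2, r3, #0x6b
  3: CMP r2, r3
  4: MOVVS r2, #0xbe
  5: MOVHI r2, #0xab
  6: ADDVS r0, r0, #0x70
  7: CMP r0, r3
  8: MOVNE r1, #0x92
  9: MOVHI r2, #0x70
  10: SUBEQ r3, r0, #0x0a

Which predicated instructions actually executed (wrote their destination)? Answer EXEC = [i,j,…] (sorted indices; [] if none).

0: ✓ CMP  NZCV=1000
1: · ADDVS
2: ✓ SUBVC  r2←0xd9
3: ✓ CMP  NZCV=1010
4: · MOVVS
5: ✓ MOVHI  r2←0xab
6: · ADDVS
7: ✓ CMP  NZCV=0011
8: ✓ MOVNE  r1←0x92
9: ✓ MOVHI  r2←0x70
10: · SUBEQ

EXEC = [2,5,8,9]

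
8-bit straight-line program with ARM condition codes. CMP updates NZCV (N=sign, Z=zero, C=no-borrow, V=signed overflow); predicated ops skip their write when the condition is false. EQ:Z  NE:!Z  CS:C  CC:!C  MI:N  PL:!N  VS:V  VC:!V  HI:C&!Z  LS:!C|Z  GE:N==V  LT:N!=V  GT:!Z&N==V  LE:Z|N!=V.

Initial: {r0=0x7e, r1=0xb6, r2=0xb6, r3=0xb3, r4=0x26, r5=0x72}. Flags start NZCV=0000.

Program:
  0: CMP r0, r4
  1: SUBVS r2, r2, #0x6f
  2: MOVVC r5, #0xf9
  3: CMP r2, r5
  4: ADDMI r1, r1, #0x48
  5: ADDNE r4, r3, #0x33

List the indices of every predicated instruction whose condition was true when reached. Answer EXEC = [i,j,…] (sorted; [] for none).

[0] flags=0010 → (cmp)
[1] flags=0010 VS?F → skip
[2] flags=0010 VC?T → r5=0xf9
[3] flags=1000 → (cmp)
[4] flags=1000 MI?T → r1=0xfe
[5] flags=1000 NE?T → r4=0xe6

EXEC = [2,4,5]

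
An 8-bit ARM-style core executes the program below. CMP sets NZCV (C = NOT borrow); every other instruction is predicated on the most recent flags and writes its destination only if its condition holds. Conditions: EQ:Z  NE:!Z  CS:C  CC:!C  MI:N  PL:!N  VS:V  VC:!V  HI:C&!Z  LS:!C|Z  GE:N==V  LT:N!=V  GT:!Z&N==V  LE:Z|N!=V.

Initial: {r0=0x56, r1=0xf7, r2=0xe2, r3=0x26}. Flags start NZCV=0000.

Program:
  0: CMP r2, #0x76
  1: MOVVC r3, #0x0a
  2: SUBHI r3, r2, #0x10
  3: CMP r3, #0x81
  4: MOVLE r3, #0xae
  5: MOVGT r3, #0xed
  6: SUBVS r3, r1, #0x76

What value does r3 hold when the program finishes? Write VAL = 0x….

VAL = 0xed

0: ✓ CMP  NZCV=0011
1: · MOVVC
2: ✓ SUBHI  r3←0xd2
3: ✓ CMP  NZCV=0010
4: · MOVLE
5: ✓ MOVGT  r3←0xed
6: · SUBVS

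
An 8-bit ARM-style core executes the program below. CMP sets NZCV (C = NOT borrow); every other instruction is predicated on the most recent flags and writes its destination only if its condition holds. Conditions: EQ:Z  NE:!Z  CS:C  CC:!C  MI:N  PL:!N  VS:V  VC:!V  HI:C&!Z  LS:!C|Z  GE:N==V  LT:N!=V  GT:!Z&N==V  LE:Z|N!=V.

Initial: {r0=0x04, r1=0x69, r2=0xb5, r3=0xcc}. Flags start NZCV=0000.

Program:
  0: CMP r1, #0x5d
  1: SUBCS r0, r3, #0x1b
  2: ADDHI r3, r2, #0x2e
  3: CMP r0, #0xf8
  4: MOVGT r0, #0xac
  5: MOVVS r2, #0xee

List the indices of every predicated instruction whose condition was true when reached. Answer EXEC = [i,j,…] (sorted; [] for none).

EXEC = [1,2]

0: ✓ CMP  NZCV=0010
1: ✓ SUBCS  r0←0xb1
2: ✓ ADDHI  r3←0xe3
3: ✓ CMP  NZCV=1000
4: · MOVGT
5: · MOVVS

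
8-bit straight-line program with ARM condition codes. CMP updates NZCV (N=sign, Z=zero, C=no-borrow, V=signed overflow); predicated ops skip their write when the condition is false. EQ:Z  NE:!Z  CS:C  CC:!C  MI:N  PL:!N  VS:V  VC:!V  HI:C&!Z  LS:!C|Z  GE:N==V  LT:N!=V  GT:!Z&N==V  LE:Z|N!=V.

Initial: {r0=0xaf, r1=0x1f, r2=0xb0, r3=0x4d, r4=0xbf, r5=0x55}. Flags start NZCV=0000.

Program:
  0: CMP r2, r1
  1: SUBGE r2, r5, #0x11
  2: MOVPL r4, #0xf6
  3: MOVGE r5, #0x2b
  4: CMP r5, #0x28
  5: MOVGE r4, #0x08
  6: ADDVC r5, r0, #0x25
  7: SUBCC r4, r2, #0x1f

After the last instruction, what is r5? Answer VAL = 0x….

VAL = 0xd4

[0] flags=1010 → (cmp)
[1] flags=1010 GE?F → skip
[2] flags=1010 PL?F → skip
[3] flags=1010 GE?F → skip
[4] flags=0010 → (cmp)
[5] flags=0010 GE?T → r4=0x08
[6] flags=0010 VC?T → r5=0xd4
[7] flags=0010 CC?F → skip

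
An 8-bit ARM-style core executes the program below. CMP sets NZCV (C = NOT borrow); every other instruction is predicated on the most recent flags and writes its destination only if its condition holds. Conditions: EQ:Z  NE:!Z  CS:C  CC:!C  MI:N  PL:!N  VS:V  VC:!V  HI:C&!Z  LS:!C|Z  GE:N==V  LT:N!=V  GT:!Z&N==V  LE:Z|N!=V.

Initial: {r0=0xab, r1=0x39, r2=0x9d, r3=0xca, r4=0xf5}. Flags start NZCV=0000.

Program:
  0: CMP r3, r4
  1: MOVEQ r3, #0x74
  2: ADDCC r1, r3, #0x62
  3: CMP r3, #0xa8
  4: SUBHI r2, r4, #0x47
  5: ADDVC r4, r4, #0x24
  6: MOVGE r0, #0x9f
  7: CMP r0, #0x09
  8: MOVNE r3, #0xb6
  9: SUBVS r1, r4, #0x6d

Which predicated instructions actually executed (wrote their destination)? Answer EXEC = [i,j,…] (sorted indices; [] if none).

0: ✓ CMP  NZCV=1000
1: · MOVEQ
2: ✓ ADDCC  r1←0x2c
3: ✓ CMP  NZCV=0010
4: ✓ SUBHI  r2←0xae
5: ✓ ADDVC  r4←0x19
6: ✓ MOVGE  r0←0x9f
7: ✓ CMP  NZCV=1010
8: ✓ MOVNE  r3←0xb6
9: · SUBVS

EXEC = [2,4,5,6,8]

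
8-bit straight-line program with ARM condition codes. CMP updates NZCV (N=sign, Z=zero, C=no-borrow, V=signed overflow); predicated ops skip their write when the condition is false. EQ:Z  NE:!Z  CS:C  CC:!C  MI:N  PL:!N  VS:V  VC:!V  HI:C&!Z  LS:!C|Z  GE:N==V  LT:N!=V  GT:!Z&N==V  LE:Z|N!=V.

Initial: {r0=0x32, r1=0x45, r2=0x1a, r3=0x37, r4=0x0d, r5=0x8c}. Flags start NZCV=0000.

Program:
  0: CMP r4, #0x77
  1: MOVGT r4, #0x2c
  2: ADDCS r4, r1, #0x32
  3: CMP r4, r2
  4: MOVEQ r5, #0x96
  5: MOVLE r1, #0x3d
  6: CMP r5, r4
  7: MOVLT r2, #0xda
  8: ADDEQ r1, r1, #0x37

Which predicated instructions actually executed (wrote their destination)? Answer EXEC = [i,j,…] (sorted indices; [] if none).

[0] flags=1000 → (cmp)
[1] flags=1000 GT?F → skip
[2] flags=1000 CS?F → skip
[3] flags=1000 → (cmp)
[4] flags=1000 EQ?F → skip
[5] flags=1000 LE?T → r1=0x3d
[6] flags=0011 → (cmp)
[7] flags=0011 LT?T → r2=0xda
[8] flags=0011 EQ?F → skip

EXEC = [5,7]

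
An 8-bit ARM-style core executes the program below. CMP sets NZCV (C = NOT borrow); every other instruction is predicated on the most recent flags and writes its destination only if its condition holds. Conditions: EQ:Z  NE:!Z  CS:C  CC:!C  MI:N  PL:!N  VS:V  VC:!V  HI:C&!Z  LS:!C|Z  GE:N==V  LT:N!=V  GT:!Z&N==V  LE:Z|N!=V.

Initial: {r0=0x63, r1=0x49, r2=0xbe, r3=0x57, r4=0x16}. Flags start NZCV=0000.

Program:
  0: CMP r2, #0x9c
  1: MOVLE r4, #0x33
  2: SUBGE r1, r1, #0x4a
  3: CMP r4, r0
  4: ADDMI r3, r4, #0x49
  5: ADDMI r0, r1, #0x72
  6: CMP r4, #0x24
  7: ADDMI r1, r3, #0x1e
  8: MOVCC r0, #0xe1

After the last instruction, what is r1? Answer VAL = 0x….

0: ✓ CMP  NZCV=0010
1: · MOVLE
2: ✓ SUBGE  r1←0xff
3: ✓ CMP  NZCV=1000
4: ✓ ADDMI  r3←0x5f
5: ✓ ADDMI  r0←0x71
6: ✓ CMP  NZCV=1000
7: ✓ ADDMI  r1←0x7d
8: ✓ MOVCC  r0←0xe1

VAL = 0x7d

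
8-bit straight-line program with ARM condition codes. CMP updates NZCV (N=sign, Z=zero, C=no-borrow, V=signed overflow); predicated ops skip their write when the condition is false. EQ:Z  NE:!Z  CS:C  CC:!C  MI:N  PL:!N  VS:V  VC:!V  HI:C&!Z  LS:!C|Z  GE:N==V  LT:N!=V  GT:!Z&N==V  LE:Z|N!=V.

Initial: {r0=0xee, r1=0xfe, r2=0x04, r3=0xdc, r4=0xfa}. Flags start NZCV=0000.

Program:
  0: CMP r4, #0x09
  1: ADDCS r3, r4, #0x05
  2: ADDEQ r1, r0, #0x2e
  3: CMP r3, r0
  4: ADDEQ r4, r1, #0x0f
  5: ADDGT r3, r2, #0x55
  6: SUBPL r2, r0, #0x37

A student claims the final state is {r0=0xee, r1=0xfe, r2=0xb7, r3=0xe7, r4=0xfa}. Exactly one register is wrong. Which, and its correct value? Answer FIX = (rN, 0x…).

FIX = (r3, 0x59)

[0] flags=1010 → (cmp)
[1] flags=1010 CS?T → r3=0xff
[2] flags=1010 EQ?F → skip
[3] flags=0010 → (cmp)
[4] flags=0010 EQ?F → skip
[5] flags=0010 GT?T → r3=0x59
[6] flags=0010 PL?T → r2=0xb7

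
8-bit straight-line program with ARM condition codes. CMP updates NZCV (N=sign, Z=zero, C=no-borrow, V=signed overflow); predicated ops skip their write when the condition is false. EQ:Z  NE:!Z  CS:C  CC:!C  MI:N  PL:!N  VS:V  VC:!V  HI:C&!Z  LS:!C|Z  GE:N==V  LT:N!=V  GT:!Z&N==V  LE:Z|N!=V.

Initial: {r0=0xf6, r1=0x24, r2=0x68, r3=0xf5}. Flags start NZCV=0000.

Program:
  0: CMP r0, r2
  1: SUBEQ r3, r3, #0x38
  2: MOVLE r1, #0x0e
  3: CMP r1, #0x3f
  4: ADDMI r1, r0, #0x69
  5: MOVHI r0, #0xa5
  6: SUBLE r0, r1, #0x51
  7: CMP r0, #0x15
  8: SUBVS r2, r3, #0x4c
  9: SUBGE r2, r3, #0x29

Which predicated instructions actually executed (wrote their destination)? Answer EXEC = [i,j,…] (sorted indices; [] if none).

EXEC = [2,4,6]

0: ✓ CMP  NZCV=1010
1: · SUBEQ
2: ✓ MOVLE  r1←0x0e
3: ✓ CMP  NZCV=1000
4: ✓ ADDMI  r1←0x5f
5: · MOVHI
6: ✓ SUBLE  r0←0x0e
7: ✓ CMP  NZCV=1000
8: · SUBVS
9: · SUBGE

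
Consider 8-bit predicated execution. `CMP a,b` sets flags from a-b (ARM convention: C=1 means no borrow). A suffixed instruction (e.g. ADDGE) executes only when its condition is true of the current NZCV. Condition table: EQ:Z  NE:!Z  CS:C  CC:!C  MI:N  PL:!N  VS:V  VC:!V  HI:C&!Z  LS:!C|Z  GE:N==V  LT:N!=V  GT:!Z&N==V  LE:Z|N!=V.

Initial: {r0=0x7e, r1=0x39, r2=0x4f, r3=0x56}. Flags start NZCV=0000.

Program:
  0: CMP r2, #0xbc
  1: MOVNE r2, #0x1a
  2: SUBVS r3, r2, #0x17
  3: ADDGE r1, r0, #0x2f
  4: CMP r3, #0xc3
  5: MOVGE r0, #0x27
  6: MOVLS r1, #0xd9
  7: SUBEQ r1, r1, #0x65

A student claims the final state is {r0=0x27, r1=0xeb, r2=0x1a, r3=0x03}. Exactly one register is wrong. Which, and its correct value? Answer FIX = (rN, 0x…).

0: ✓ CMP  NZCV=1001
1: ✓ MOVNE  r2←0x1a
2: ✓ SUBVS  r3←0x03
3: ✓ ADDGE  r1←0xad
4: ✓ CMP  NZCV=0000
5: ✓ MOVGE  r0←0x27
6: ✓ MOVLS  r1←0xd9
7: · SUBEQ

FIX = (r1, 0xd9)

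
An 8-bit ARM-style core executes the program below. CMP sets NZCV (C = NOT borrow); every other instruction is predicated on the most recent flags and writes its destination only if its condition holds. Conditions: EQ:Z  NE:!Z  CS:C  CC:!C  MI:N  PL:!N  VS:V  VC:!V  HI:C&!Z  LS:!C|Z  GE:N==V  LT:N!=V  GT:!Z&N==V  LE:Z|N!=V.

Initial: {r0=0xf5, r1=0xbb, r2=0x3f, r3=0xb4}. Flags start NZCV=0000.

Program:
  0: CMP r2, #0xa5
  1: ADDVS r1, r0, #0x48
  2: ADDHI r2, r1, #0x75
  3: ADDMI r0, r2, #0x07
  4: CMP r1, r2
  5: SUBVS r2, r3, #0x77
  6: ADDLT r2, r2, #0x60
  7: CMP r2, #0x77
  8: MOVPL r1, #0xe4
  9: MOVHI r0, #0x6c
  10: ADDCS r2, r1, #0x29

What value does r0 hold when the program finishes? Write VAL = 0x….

[0] flags=1001 → (cmp)
[1] flags=1001 VS?T → r1=0x3d
[2] flags=1001 HI?F → skip
[3] flags=1001 MI?T → r0=0x46
[4] flags=1000 → (cmp)
[5] flags=1000 VS?F → skip
[6] flags=1000 LT?T → r2=0x9f
[7] flags=0011 → (cmp)
[8] flags=0011 PL?T → r1=0xe4
[9] flags=0011 HI?T → r0=0x6c
[10] flags=0011 CS?T → r2=0x0d

VAL = 0x6c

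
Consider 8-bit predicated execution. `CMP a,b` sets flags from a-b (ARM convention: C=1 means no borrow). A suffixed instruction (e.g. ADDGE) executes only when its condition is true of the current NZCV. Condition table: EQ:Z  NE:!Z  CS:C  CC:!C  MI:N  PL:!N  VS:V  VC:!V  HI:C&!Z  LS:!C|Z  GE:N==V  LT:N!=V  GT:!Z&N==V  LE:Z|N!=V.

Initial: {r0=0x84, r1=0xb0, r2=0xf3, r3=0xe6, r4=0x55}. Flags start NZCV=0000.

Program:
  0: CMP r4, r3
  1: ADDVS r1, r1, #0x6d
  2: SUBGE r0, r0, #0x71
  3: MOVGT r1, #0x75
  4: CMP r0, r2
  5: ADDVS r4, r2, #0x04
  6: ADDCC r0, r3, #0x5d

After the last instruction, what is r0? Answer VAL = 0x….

[0] flags=0000 → (cmp)
[1] flags=0000 VS?F → skip
[2] flags=0000 GE?T → r0=0x13
[3] flags=0000 GT?T → r1=0x75
[4] flags=0000 → (cmp)
[5] flags=0000 VS?F → skip
[6] flags=0000 CC?T → r0=0x43

VAL = 0x43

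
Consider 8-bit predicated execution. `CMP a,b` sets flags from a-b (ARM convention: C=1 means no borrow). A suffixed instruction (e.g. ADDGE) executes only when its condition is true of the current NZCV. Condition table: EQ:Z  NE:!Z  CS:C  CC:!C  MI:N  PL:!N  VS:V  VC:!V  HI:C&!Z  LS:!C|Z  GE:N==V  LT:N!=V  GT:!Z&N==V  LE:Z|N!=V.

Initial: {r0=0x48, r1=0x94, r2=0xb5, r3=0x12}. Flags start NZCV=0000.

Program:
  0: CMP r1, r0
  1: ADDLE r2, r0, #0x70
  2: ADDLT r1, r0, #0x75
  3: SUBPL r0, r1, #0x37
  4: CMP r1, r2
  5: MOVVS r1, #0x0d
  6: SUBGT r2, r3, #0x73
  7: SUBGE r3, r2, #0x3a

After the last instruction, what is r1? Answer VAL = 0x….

[0] flags=0011 → (cmp)
[1] flags=0011 LE?T → r2=0xb8
[2] flags=0011 LT?T → r1=0xbd
[3] flags=0011 PL?T → r0=0x86
[4] flags=0010 → (cmp)
[5] flags=0010 VS?F → skip
[6] flags=0010 GT?T → r2=0x9f
[7] flags=0010 GE?T → r3=0x65

VAL = 0xbd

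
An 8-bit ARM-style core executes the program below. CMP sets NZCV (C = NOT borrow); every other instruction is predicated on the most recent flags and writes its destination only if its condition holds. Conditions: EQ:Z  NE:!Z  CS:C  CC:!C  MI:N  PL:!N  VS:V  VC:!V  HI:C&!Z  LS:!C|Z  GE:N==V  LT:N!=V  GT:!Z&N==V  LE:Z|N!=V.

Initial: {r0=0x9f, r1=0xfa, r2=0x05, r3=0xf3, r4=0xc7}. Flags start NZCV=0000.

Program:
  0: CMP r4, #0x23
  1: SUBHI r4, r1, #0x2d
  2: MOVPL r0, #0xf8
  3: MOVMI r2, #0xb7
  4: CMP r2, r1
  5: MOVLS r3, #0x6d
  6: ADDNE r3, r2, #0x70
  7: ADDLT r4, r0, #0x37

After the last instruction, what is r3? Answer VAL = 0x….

VAL = 0x27

[0] flags=1010 → (cmp)
[1] flags=1010 HI?T → r4=0xcd
[2] flags=1010 PL?F → skip
[3] flags=1010 MI?T → r2=0xb7
[4] flags=1000 → (cmp)
[5] flags=1000 LS?T → r3=0x6d
[6] flags=1000 NE?T → r3=0x27
[7] flags=1000 LT?T → r4=0xd6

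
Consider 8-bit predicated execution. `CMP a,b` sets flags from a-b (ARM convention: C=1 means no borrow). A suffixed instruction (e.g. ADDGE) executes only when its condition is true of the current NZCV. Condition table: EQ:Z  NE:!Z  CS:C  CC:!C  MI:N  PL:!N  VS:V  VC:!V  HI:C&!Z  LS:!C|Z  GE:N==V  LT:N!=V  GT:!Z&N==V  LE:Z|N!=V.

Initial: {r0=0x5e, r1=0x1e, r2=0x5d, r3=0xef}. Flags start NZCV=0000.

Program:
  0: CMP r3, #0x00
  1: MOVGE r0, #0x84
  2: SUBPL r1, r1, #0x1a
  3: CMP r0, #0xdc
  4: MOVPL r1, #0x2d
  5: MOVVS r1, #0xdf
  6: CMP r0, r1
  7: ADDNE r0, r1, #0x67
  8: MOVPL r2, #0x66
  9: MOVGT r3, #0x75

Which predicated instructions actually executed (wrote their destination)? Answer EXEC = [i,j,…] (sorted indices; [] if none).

[0] flags=1010 → (cmp)
[1] flags=1010 GE?F → skip
[2] flags=1010 PL?F → skip
[3] flags=1001 → (cmp)
[4] flags=1001 PL?F → skip
[5] flags=1001 VS?T → r1=0xdf
[6] flags=0000 → (cmp)
[7] flags=0000 NE?T → r0=0x46
[8] flags=0000 PL?T → r2=0x66
[9] flags=0000 GT?T → r3=0x75

EXEC = [5,7,8,9]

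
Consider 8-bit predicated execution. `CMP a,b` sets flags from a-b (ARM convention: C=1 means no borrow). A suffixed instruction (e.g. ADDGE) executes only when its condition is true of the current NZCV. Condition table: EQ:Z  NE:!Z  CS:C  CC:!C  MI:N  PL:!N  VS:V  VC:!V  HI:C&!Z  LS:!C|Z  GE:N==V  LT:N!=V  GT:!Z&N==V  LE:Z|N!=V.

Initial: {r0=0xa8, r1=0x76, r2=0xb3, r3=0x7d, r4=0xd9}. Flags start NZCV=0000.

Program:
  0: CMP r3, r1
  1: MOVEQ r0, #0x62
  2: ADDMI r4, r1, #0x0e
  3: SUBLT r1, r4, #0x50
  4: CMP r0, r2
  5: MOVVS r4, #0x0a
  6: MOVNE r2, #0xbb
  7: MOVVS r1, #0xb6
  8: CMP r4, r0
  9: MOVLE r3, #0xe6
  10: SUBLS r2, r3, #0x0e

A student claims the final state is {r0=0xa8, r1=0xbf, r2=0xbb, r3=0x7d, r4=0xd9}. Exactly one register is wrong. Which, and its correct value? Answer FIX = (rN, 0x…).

[0] flags=0010 → (cmp)
[1] flags=0010 EQ?F → skip
[2] flags=0010 MI?F → skip
[3] flags=0010 LT?F → skip
[4] flags=1000 → (cmp)
[5] flags=1000 VS?F → skip
[6] flags=1000 NE?T → r2=0xbb
[7] flags=1000 VS?F → skip
[8] flags=0010 → (cmp)
[9] flags=0010 LE?F → skip
[10] flags=0010 LS?F → skip

FIX = (r1, 0x76)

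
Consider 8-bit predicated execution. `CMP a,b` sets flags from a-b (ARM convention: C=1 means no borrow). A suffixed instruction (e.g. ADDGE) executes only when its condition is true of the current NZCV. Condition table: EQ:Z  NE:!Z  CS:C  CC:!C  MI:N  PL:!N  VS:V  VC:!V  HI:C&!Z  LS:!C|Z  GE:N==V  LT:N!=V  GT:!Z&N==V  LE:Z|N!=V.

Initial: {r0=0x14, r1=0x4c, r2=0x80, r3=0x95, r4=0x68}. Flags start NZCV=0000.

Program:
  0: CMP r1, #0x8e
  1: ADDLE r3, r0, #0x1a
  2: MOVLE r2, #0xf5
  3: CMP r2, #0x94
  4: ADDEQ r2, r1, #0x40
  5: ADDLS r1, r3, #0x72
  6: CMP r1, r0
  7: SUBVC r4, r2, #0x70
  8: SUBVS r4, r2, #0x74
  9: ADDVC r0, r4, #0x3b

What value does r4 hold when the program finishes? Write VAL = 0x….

0: ✓ CMP  NZCV=1001
1: · ADDLE
2: · MOVLE
3: ✓ CMP  NZCV=1000
4: · ADDEQ
5: ✓ ADDLS  r1←0x07
6: ✓ CMP  NZCV=1000
7: ✓ SUBVC  r4←0x10
8: · SUBVS
9: ✓ ADDVC  r0←0x4b

VAL = 0x10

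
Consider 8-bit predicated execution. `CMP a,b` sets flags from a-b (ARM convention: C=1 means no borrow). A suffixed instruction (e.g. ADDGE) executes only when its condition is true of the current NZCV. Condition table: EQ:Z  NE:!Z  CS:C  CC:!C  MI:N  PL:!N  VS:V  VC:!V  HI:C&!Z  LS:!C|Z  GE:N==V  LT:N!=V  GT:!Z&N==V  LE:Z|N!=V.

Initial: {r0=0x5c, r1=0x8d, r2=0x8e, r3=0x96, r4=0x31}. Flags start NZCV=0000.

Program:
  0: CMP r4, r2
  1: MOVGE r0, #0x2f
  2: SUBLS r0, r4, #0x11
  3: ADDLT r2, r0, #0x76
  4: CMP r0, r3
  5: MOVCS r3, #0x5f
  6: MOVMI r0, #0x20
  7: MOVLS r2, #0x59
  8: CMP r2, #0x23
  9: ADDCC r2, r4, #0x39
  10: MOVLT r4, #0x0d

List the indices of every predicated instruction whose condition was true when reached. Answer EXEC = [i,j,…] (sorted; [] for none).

0: ✓ CMP  NZCV=1001
1: ✓ MOVGE  r0←0x2f
2: ✓ SUBLS  r0←0x20
3: · ADDLT
4: ✓ CMP  NZCV=1001
5: · MOVCS
6: ✓ MOVMI  r0←0x20
7: ✓ MOVLS  r2←0x59
8: ✓ CMP  NZCV=0010
9: · ADDCC
10: · MOVLT

EXEC = [1,2,6,7]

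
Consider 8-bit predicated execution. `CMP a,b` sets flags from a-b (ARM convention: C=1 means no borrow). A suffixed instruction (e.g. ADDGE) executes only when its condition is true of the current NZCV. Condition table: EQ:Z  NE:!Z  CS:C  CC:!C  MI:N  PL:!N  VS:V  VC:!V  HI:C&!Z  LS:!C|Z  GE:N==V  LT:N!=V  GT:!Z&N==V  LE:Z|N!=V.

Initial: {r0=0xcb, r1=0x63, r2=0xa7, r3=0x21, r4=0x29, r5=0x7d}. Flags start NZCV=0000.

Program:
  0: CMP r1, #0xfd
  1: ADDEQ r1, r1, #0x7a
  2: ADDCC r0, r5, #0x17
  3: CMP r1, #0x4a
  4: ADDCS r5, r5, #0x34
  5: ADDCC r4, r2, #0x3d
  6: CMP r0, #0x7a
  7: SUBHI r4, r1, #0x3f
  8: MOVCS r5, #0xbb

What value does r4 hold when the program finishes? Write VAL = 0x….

VAL = 0x24

0: ✓ CMP  NZCV=0000
1: · ADDEQ
2: ✓ ADDCC  r0←0x94
3: ✓ CMP  NZCV=0010
4: ✓ ADDCS  r5←0xb1
5: · ADDCC
6: ✓ CMP  NZCV=0011
7: ✓ SUBHI  r4←0x24
8: ✓ MOVCS  r5←0xbb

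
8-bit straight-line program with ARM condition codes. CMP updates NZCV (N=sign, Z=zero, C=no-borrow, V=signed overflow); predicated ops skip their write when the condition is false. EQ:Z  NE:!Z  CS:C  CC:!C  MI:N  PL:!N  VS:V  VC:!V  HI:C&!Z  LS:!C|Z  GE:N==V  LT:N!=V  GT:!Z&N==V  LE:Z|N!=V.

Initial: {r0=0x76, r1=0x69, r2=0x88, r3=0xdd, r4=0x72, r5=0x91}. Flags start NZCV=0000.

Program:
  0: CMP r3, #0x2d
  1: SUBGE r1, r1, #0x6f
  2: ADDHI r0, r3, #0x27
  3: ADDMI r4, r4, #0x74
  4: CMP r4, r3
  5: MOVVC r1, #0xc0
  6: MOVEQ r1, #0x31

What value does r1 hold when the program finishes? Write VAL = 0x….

VAL = 0xc0

[0] flags=1010 → (cmp)
[1] flags=1010 GE?F → skip
[2] flags=1010 HI?T → r0=0x04
[3] flags=1010 MI?T → r4=0xe6
[4] flags=0010 → (cmp)
[5] flags=0010 VC?T → r1=0xc0
[6] flags=0010 EQ?F → skip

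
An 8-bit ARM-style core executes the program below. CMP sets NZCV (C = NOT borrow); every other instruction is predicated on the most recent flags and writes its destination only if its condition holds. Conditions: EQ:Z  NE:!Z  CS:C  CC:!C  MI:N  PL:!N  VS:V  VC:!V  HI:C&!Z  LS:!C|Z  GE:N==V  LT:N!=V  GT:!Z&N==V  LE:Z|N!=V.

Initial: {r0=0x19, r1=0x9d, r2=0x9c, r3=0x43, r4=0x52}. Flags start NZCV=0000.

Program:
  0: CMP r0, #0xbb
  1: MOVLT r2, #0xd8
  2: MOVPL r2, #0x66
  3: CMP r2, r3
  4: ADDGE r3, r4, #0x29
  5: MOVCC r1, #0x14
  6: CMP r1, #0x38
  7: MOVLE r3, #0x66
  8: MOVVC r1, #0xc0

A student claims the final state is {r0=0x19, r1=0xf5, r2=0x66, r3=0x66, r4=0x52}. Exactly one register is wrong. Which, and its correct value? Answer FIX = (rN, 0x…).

FIX = (r1, 0x9d)

0: ✓ CMP  NZCV=0000
1: · MOVLT
2: ✓ MOVPL  r2←0x66
3: ✓ CMP  NZCV=0010
4: ✓ ADDGE  r3←0x7b
5: · MOVCC
6: ✓ CMP  NZCV=0011
7: ✓ MOVLE  r3←0x66
8: · MOVVC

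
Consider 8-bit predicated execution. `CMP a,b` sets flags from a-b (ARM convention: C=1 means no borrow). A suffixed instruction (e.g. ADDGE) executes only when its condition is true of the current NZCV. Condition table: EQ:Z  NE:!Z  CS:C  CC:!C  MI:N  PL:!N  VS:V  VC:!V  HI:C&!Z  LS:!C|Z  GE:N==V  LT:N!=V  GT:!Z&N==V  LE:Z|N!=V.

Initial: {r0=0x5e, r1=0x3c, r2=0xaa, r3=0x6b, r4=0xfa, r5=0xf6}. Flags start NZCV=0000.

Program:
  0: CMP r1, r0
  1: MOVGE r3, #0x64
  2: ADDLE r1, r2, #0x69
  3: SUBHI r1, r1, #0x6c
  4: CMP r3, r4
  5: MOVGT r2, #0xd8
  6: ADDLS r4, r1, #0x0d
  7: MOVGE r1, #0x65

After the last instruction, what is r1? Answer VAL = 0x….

VAL = 0x65

[0] flags=1000 → (cmp)
[1] flags=1000 GE?F → skip
[2] flags=1000 LE?T → r1=0x13
[3] flags=1000 HI?F → skip
[4] flags=0000 → (cmp)
[5] flags=0000 GT?T → r2=0xd8
[6] flags=0000 LS?T → r4=0x20
[7] flags=0000 GE?T → r1=0x65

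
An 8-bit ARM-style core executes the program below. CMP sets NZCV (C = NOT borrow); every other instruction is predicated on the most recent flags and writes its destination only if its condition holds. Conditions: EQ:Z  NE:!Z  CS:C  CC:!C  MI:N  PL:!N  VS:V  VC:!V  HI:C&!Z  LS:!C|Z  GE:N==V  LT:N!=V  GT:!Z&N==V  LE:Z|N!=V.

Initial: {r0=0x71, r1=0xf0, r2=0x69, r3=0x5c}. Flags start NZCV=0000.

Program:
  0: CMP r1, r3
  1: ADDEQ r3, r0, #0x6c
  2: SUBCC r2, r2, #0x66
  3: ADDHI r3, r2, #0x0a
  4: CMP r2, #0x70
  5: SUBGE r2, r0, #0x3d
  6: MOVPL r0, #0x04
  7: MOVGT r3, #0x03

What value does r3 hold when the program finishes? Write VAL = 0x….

0: ✓ CMP  NZCV=1010
1: · ADDEQ
2: · SUBCC
3: ✓ ADDHI  r3←0x73
4: ✓ CMP  NZCV=1000
5: · SUBGE
6: · MOVPL
7: · MOVGT

VAL = 0x73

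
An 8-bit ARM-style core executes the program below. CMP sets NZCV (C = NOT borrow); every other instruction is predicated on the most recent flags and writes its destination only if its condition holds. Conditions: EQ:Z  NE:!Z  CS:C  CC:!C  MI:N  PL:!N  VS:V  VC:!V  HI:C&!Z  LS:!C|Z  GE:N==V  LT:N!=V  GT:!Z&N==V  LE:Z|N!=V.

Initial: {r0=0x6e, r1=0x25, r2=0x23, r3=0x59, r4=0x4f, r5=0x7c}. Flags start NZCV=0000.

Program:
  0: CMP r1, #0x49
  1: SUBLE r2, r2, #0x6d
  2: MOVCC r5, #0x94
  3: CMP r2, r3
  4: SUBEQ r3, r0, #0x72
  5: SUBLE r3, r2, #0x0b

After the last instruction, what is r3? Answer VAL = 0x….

VAL = 0xab

0: ✓ CMP  NZCV=1000
1: ✓ SUBLE  r2←0xb6
2: ✓ MOVCC  r5←0x94
3: ✓ CMP  NZCV=0011
4: · SUBEQ
5: ✓ SUBLE  r3←0xab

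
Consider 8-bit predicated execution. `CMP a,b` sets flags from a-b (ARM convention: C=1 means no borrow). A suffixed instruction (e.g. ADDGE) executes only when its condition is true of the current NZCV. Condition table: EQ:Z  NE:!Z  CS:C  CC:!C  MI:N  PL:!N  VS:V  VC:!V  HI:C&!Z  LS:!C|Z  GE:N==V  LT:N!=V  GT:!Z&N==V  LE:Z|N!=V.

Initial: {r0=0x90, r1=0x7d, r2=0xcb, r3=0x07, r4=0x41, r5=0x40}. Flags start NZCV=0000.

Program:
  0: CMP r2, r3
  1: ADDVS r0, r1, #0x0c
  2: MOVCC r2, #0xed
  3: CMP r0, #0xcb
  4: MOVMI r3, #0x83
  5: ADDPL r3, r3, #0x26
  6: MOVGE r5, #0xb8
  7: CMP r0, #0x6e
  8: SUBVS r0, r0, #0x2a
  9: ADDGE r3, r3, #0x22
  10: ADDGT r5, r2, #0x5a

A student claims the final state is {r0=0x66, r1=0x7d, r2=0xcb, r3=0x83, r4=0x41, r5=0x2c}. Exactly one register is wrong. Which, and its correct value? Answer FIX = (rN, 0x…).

FIX = (r5, 0x40)

0: ✓ CMP  NZCV=1010
1: · ADDVS
2: · MOVCC
3: ✓ CMP  NZCV=1000
4: ✓ MOVMI  r3←0x83
5: · ADDPL
6: · MOVGE
7: ✓ CMP  NZCV=0011
8: ✓ SUBVS  r0←0x66
9: · ADDGE
10: · ADDGT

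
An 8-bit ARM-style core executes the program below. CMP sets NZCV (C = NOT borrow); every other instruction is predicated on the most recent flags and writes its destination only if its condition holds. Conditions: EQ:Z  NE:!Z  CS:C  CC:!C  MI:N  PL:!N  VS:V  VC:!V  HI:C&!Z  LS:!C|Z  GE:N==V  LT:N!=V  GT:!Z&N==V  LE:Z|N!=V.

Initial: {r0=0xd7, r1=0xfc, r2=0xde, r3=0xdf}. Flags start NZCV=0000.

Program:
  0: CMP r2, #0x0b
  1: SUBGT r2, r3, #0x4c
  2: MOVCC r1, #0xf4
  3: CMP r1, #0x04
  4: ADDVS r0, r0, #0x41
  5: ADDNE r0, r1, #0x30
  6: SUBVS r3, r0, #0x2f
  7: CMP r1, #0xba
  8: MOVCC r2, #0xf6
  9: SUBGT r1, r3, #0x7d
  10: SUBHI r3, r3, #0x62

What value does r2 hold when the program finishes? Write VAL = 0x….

0: ✓ CMP  NZCV=1010
1: · SUBGT
2: · MOVCC
3: ✓ CMP  NZCV=1010
4: · ADDVS
5: ✓ ADDNE  r0←0x2c
6: · SUBVS
7: ✓ CMP  NZCV=0010
8: · MOVCC
9: ✓ SUBGT  r1←0x62
10: ✓ SUBHI  r3←0x7d

VAL = 0xde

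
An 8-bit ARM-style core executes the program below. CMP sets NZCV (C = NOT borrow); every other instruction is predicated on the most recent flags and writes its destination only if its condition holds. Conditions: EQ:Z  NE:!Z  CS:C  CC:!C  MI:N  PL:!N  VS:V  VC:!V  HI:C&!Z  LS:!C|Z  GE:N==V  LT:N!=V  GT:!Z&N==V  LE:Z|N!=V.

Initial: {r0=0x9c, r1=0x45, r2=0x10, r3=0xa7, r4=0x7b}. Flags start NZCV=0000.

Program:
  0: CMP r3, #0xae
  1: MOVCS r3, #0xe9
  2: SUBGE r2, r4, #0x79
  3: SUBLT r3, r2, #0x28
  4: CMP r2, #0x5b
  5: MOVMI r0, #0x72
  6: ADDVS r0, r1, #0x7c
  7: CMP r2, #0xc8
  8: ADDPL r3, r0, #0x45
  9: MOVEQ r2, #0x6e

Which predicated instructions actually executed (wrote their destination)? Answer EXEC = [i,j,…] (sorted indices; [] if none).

[0] flags=1000 → (cmp)
[1] flags=1000 CS?F → skip
[2] flags=1000 GE?F → skip
[3] flags=1000 LT?T → r3=0xe8
[4] flags=1000 → (cmp)
[5] flags=1000 MI?T → r0=0x72
[6] flags=1000 VS?F → skip
[7] flags=0000 → (cmp)
[8] flags=0000 PL?T → r3=0xb7
[9] flags=0000 EQ?F → skip

EXEC = [3,5,8]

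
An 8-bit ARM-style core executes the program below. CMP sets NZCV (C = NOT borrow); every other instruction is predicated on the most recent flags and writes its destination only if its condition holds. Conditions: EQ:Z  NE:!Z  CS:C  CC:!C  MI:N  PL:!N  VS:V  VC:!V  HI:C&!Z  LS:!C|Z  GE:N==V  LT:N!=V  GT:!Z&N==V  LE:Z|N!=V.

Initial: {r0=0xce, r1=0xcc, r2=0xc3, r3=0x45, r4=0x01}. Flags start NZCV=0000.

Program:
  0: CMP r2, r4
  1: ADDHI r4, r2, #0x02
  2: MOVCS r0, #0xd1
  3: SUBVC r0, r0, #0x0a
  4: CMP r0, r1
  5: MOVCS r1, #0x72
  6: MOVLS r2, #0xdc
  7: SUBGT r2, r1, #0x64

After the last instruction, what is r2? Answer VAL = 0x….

VAL = 0xdc

0: ✓ CMP  NZCV=1010
1: ✓ ADDHI  r4←0xc5
2: ✓ MOVCS  r0←0xd1
3: ✓ SUBVC  r0←0xc7
4: ✓ CMP  NZCV=1000
5: · MOVCS
6: ✓ MOVLS  r2←0xdc
7: · SUBGT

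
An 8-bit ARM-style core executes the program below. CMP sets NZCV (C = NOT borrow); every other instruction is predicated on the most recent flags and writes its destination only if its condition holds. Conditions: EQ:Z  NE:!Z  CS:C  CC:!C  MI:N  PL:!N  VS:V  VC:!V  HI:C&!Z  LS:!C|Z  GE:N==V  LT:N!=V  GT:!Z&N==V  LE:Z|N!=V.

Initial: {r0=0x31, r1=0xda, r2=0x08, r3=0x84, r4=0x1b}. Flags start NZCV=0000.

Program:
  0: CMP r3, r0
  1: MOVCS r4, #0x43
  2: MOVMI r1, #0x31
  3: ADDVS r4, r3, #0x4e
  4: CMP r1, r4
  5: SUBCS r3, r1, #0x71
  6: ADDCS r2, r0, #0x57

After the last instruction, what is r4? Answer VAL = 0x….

VAL = 0xd2

0: ✓ CMP  NZCV=0011
1: ✓ MOVCS  r4←0x43
2: · MOVMI
3: ✓ ADDVS  r4←0xd2
4: ✓ CMP  NZCV=0010
5: ✓ SUBCS  r3←0x69
6: ✓ ADDCS  r2←0x88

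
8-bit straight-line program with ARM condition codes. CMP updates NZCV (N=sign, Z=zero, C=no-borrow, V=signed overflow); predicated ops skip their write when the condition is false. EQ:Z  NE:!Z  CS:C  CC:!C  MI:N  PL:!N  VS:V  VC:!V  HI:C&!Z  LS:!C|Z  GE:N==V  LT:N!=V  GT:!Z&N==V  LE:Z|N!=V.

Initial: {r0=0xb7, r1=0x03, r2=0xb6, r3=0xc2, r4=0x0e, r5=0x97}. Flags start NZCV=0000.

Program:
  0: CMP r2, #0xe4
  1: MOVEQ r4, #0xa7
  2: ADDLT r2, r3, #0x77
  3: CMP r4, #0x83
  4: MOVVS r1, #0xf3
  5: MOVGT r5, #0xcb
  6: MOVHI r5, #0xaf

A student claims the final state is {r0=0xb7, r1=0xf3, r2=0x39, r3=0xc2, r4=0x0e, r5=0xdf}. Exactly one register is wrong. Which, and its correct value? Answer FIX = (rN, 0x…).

[0] flags=1000 → (cmp)
[1] flags=1000 EQ?F → skip
[2] flags=1000 LT?T → r2=0x39
[3] flags=1001 → (cmp)
[4] flags=1001 VS?T → r1=0xf3
[5] flags=1001 GT?T → r5=0xcb
[6] flags=1001 HI?F → skip

FIX = (r5, 0xcb)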